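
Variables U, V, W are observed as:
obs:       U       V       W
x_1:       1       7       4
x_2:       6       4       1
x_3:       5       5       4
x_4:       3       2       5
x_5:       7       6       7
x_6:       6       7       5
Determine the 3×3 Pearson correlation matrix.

Step 1 — column means:
  mean(U) = (1 + 6 + 5 + 3 + 7 + 6) / 6 = 28/6 = 4.6667
  mean(V) = (7 + 4 + 5 + 2 + 6 + 7) / 6 = 31/6 = 5.1667
  mean(W) = (4 + 1 + 4 + 5 + 7 + 5) / 6 = 26/6 = 4.3333

Step 2 — sample variances and covariances s[i,j] = (1/(n-1)) · Σ_k (x_{k,i} - mean_i) · (x_{k,j} - mean_j), with n-1 = 5:
  s[U,U] = ((-3.6667)·(-3.6667) + (1.3333)·(1.3333) + (0.3333)·(0.3333) + (-1.6667)·(-1.6667) + (2.3333)·(2.3333) + (1.3333)·(1.3333)) / 5 = 25.3333/5 = 5.0667
  s[U,V] = ((-3.6667)·(1.8333) + (1.3333)·(-1.1667) + (0.3333)·(-0.1667) + (-1.6667)·(-3.1667) + (2.3333)·(0.8333) + (1.3333)·(1.8333)) / 5 = 1.3333/5 = 0.2667
  s[U,W] = ((-3.6667)·(-0.3333) + (1.3333)·(-3.3333) + (0.3333)·(-0.3333) + (-1.6667)·(0.6667) + (2.3333)·(2.6667) + (1.3333)·(0.6667)) / 5 = 2.6667/5 = 0.5333
  s[V,V] = ((1.8333)·(1.8333) + (-1.1667)·(-1.1667) + (-0.1667)·(-0.1667) + (-3.1667)·(-3.1667) + (0.8333)·(0.8333) + (1.8333)·(1.8333)) / 5 = 18.8333/5 = 3.7667
  s[V,W] = ((1.8333)·(-0.3333) + (-1.1667)·(-3.3333) + (-0.1667)·(-0.3333) + (-3.1667)·(0.6667) + (0.8333)·(2.6667) + (1.8333)·(0.6667)) / 5 = 4.6667/5 = 0.9333
  s[W,W] = ((-0.3333)·(-0.3333) + (-3.3333)·(-3.3333) + (-0.3333)·(-0.3333) + (0.6667)·(0.6667) + (2.6667)·(2.6667) + (0.6667)·(0.6667)) / 5 = 19.3333/5 = 3.8667
  Sample standard deviations s_i = √(s[i,i]):
  s(U) = √(5.0667) = 2.2509
  s(V) = √(3.7667) = 1.9408
  s(W) = √(3.8667) = 1.9664

Step 3 — r_{ij} = s_{ij} / (s_i · s_j):
  r[U,U] = 1 (diagonal).
  r[U,V] = 0.2667 / (2.2509 · 1.9408) = 0.2667 / 4.3686 = 0.061
  r[U,W] = 0.5333 / (2.2509 · 1.9664) = 0.5333 / 4.4262 = 0.1205
  r[V,V] = 1 (diagonal).
  r[V,W] = 0.9333 / (1.9408 · 1.9664) = 0.9333 / 3.8163 = 0.2446
  r[W,W] = 1 (diagonal).

R is symmetric with unit diagonal. Assembling:

R = [[1, 0.061, 0.1205],
 [0.061, 1, 0.2446],
 [0.1205, 0.2446, 1]]


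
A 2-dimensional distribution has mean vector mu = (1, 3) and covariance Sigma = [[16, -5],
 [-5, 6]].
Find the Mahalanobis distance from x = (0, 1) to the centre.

Step 1 — centre the observation: (x - mu) = (-1, -2).

Step 2 — invert Sigma. det(Sigma) = 16·6 - (-5)² = 71.
  Sigma^{-1} = (1/det) · [[d, -b], [-b, a]] = [[0.0845, 0.0704],
 [0.0704, 0.2254]].

Step 3 — form the quadratic (x - mu)^T · Sigma^{-1} · (x - mu):
  Sigma^{-1} · (x - mu) = (-0.2254, -0.5211).
  (x - mu)^T · [Sigma^{-1} · (x - mu)] = (-1)·(-0.2254) + (-2)·(-0.5211) = 1.2676.

Step 4 — take square root: d = √(1.2676) ≈ 1.1259.

d(x, mu) = √(1.2676) ≈ 1.1259


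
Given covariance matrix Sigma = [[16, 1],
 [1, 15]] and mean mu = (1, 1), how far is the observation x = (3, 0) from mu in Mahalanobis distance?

Step 1 — centre the observation: (x - mu) = (2, -1).

Step 2 — invert Sigma. det(Sigma) = 16·15 - (1)² = 239.
  Sigma^{-1} = (1/det) · [[d, -b], [-b, a]] = [[0.0628, -0.0042],
 [-0.0042, 0.0669]].

Step 3 — form the quadratic (x - mu)^T · Sigma^{-1} · (x - mu):
  Sigma^{-1} · (x - mu) = (0.1297, -0.0753).
  (x - mu)^T · [Sigma^{-1} · (x - mu)] = (2)·(0.1297) + (-1)·(-0.0753) = 0.3347.

Step 4 — take square root: d = √(0.3347) ≈ 0.5786.

d(x, mu) = √(0.3347) ≈ 0.5786


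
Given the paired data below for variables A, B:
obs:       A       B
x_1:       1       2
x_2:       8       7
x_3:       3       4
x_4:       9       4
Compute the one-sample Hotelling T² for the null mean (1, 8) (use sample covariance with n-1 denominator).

Step 1 — sample mean vector:
  mean(A) = (1 + 8 + 3 + 9) / 4 = 21/4 = 5.25
  mean(B) = (2 + 7 + 4 + 4) / 4 = 17/4 = 4.25
  x̄ = (5.25, 4.25),  deviation x̄ - mu_0 = (5.25, 4.25) - (1, 8) = (4.25, -3.75).

Step 2 — sample covariance matrix, S[i,j] = (1/(n-1)) · Σ_k (x_{k,i} - mean_i) · (x_{k,j} - mean_j), divisor n-1 = 3:
  S[A,A] = ((-4.25)·(-4.25) + (2.75)·(2.75) + (-2.25)·(-2.25) + (3.75)·(3.75)) / 3 = 44.75/3 = 14.9167
  S[A,B] = ((-4.25)·(-2.25) + (2.75)·(2.75) + (-2.25)·(-0.25) + (3.75)·(-0.25)) / 3 = 16.75/3 = 5.5833
  S[B,B] = ((-2.25)·(-2.25) + (2.75)·(2.75) + (-0.25)·(-0.25) + (-0.25)·(-0.25)) / 3 = 12.75/3 = 4.25
  S = [[14.9167, 5.5833],
 [5.5833, 4.25]].

Step 3 — invert S. det(S) = 14.9167·4.25 - (5.5833)² = 32.2222.
  S^{-1} = (1/det) · [[d, -b], [-b, a]] = [[0.1319, -0.1733],
 [-0.1733, 0.4629]].

Step 4 — quadratic form (x̄ - mu_0)^T · S^{-1} · (x̄ - mu_0):
  S^{-1} · (x̄ - mu_0) = (1.2103, -2.4724),
  (x̄ - mu_0)^T · [...] = (4.25)·(1.2103) + (-3.75)·(-2.4724) = 14.4155.

Step 5 — scale by n: T² = 4 · 14.4155 = 57.6621.

T² ≈ 57.6621


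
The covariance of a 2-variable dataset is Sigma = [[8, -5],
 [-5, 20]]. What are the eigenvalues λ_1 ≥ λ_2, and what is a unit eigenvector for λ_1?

Step 1 — characteristic polynomial of 2×2 Sigma:
  det(Sigma - λI) = λ² - trace · λ + det = 0.
  trace = 8 + 20 = 28, det = 8·20 - (-5)² = 135.
Step 2 — discriminant:
  Δ = trace² - 4·det = 784 - 540 = 244.
Step 3 — eigenvalues:
  λ = (trace ± √Δ)/2 = (28 ± 15.6205)/2,
  λ_1 = 21.8102,  λ_2 = 6.1898.

Step 4 — unit eigenvector for λ_1: solve (Sigma - λ_1 I)v = 0. First row:
  (8 - 21.8102)·v_x + (-5)·v_y = 0, i.e. (-13.8102)·v_x + (-5)·v_y = 0,
  so v ∝ (b, λ_1 - a) = (-5, 13.8102); multiply by -1 so the first entry is positive: u = (5, -13.8102).
  ||u|| = √((5)² + (-13.8102)²) = √(215.723) ≈ 14.6875,
  v_1 = u/||u|| ≈ (0.3404, -0.9403) (||v_1|| = 1).

λ_1 = 21.8102,  λ_2 = 6.1898;  v_1 ≈ (0.3404, -0.9403)


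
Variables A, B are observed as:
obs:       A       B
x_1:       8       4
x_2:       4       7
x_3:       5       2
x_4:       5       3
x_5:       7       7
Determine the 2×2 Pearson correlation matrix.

Step 1 — column means:
  mean(A) = (8 + 4 + 5 + 5 + 7) / 5 = 29/5 = 5.8
  mean(B) = (4 + 7 + 2 + 3 + 7) / 5 = 23/5 = 4.6

Step 2 — sample variances and covariances s[i,j] = (1/(n-1)) · Σ_k (x_{k,i} - mean_i) · (x_{k,j} - mean_j), with n-1 = 4:
  s[A,A] = ((2.2)·(2.2) + (-1.8)·(-1.8) + (-0.8)·(-0.8) + (-0.8)·(-0.8) + (1.2)·(1.2)) / 4 = 10.8/4 = 2.7
  s[A,B] = ((2.2)·(-0.6) + (-1.8)·(2.4) + (-0.8)·(-2.6) + (-0.8)·(-1.6) + (1.2)·(2.4)) / 4 = 0.6/4 = 0.15
  s[B,B] = ((-0.6)·(-0.6) + (2.4)·(2.4) + (-2.6)·(-2.6) + (-1.6)·(-1.6) + (2.4)·(2.4)) / 4 = 21.2/4 = 5.3
  Sample standard deviations s_i = √(s[i,i]):
  s(A) = √(2.7) = 1.6432
  s(B) = √(5.3) = 2.3022

Step 3 — r_{ij} = s_{ij} / (s_i · s_j):
  r[A,A] = 1 (diagonal).
  r[A,B] = 0.15 / (1.6432 · 2.3022) = 0.15 / 3.7829 = 0.0397
  r[B,B] = 1 (diagonal).

R is symmetric with unit diagonal. Assembling:

R = [[1, 0.0397],
 [0.0397, 1]]


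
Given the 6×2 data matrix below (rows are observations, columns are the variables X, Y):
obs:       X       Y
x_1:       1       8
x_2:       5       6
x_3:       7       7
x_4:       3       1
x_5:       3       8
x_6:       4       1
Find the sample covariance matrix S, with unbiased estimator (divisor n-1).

Step 1 — column means:
  mean(X) = (1 + 5 + 7 + 3 + 3 + 4) / 6 = 23/6 = 3.8333
  mean(Y) = (8 + 6 + 7 + 1 + 8 + 1) / 6 = 31/6 = 5.1667

Step 2 — sample covariance S[i,j] = (1/(n-1)) · Σ_k (x_{k,i} - mean_i) · (x_{k,j} - mean_j), with n-1 = 5.
  S[X,X] = ((-2.8333)·(-2.8333) + (1.1667)·(1.1667) + (3.1667)·(3.1667) + (-0.8333)·(-0.8333) + (-0.8333)·(-0.8333) + (0.1667)·(0.1667)) / 5 = 20.8333/5 = 4.1667
  S[X,Y] = ((-2.8333)·(2.8333) + (1.1667)·(0.8333) + (3.1667)·(1.8333) + (-0.8333)·(-4.1667) + (-0.8333)·(2.8333) + (0.1667)·(-4.1667)) / 5 = -0.8333/5 = -0.1667
  S[Y,Y] = ((2.8333)·(2.8333) + (0.8333)·(0.8333) + (1.8333)·(1.8333) + (-4.1667)·(-4.1667) + (2.8333)·(2.8333) + (-4.1667)·(-4.1667)) / 5 = 54.8333/5 = 10.9667

S is symmetric (S[j,i] = S[i,j]). Assembling:

S = [[4.1667, -0.1667],
 [-0.1667, 10.9667]]


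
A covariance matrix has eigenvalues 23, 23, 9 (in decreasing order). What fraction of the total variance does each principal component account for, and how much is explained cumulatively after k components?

Step 1 — total variance = trace(Sigma) = Σ λ_i = 23 + 23 + 9 = 55.

Step 2 — fraction explained by component i = λ_i / Σ λ:
  PC1: 23/55 = 0.4182
  PC2: 23/55 = 0.4182
  PC3: 9/55 = 0.1636

Step 3 — cumulative fraction after k components = (λ_1 + ... + λ_k) / Σ λ:
  k = 1: 23/55 = 0.4182
  k = 2: (23 + 23)/55 = 46/55 = 0.8364
  k = 3: (23 + 23 + 9)/55 = 55/55 = 1

Summary (fraction, with percent):

explained: PC1 0.4182 (41.82%), PC2 0.4182 (41.82%), PC3 0.1636 (16.36%);  cumulative: 0.4182, 0.8364, 1


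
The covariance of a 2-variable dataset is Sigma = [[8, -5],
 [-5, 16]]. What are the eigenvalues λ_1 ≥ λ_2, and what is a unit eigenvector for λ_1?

Step 1 — characteristic polynomial of 2×2 Sigma:
  det(Sigma - λI) = λ² - trace · λ + det = 0.
  trace = 8 + 16 = 24, det = 8·16 - (-5)² = 103.
Step 2 — discriminant:
  Δ = trace² - 4·det = 576 - 412 = 164.
Step 3 — eigenvalues:
  λ = (trace ± √Δ)/2 = (24 ± 12.8062)/2,
  λ_1 = 18.4031,  λ_2 = 5.5969.

Step 4 — unit eigenvector for λ_1: solve (Sigma - λ_1 I)v = 0. First row:
  (8 - 18.4031)·v_x + (-5)·v_y = 0, i.e. (-10.4031)·v_x + (-5)·v_y = 0,
  so v ∝ (b, λ_1 - a) = (-5, 10.4031); multiply by -1 so the first entry is positive: u = (5, -10.4031).
  ||u|| = √((5)² + (-10.4031)²) = √(133.225) ≈ 11.5423,
  v_1 = u/||u|| ≈ (0.4332, -0.9013) (||v_1|| = 1).

λ_1 = 18.4031,  λ_2 = 5.5969;  v_1 ≈ (0.4332, -0.9013)


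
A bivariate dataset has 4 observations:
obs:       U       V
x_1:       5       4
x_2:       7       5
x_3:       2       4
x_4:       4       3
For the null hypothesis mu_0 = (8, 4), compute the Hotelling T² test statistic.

Step 1 — sample mean vector:
  mean(U) = (5 + 7 + 2 + 4) / 4 = 18/4 = 4.5
  mean(V) = (4 + 5 + 4 + 3) / 4 = 16/4 = 4
  x̄ = (4.5, 4),  deviation x̄ - mu_0 = (4.5, 4) - (8, 4) = (-3.5, 0).

Step 2 — sample covariance matrix, S[i,j] = (1/(n-1)) · Σ_k (x_{k,i} - mean_i) · (x_{k,j} - mean_j), divisor n-1 = 3:
  S[U,U] = ((0.5)·(0.5) + (2.5)·(2.5) + (-2.5)·(-2.5) + (-0.5)·(-0.5)) / 3 = 13/3 = 4.3333
  S[U,V] = ((0.5)·(0) + (2.5)·(1) + (-2.5)·(0) + (-0.5)·(-1)) / 3 = 3/3 = 1
  S[V,V] = ((0)·(0) + (1)·(1) + (0)·(0) + (-1)·(-1)) / 3 = 2/3 = 0.6667
  S = [[4.3333, 1],
 [1, 0.6667]].

Step 3 — invert S. det(S) = 4.3333·0.6667 - (1)² = 1.8889.
  S^{-1} = (1/det) · [[d, -b], [-b, a]] = [[0.3529, -0.5294],
 [-0.5294, 2.2941]].

Step 4 — quadratic form (x̄ - mu_0)^T · S^{-1} · (x̄ - mu_0):
  S^{-1} · (x̄ - mu_0) = (-1.2353, 1.8529),
  (x̄ - mu_0)^T · [...] = (-3.5)·(-1.2353) + (0)·(1.8529) = 4.3235.

Step 5 — scale by n: T² = 4 · 4.3235 = 17.2941.

T² ≈ 17.2941


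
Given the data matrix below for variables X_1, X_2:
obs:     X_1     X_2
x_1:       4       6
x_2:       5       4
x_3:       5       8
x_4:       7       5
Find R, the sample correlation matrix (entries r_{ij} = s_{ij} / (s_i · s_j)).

Step 1 — column means:
  mean(X_1) = (4 + 5 + 5 + 7) / 4 = 21/4 = 5.25
  mean(X_2) = (6 + 4 + 8 + 5) / 4 = 23/4 = 5.75

Step 2 — sample variances and covariances s[i,j] = (1/(n-1)) · Σ_k (x_{k,i} - mean_i) · (x_{k,j} - mean_j), with n-1 = 3:
  s[X_1,X_1] = ((-1.25)·(-1.25) + (-0.25)·(-0.25) + (-0.25)·(-0.25) + (1.75)·(1.75)) / 3 = 4.75/3 = 1.5833
  s[X_1,X_2] = ((-1.25)·(0.25) + (-0.25)·(-1.75) + (-0.25)·(2.25) + (1.75)·(-0.75)) / 3 = -1.75/3 = -0.5833
  s[X_2,X_2] = ((0.25)·(0.25) + (-1.75)·(-1.75) + (2.25)·(2.25) + (-0.75)·(-0.75)) / 3 = 8.75/3 = 2.9167
  Sample standard deviations s_i = √(s[i,i]):
  s(X_1) = √(1.5833) = 1.2583
  s(X_2) = √(2.9167) = 1.7078

Step 3 — r_{ij} = s_{ij} / (s_i · s_j):
  r[X_1,X_1] = 1 (diagonal).
  r[X_1,X_2] = -0.5833 / (1.2583 · 1.7078) = -0.5833 / 2.149 = -0.2714
  r[X_2,X_2] = 1 (diagonal).

R is symmetric with unit diagonal. Assembling:

R = [[1, -0.2714],
 [-0.2714, 1]]


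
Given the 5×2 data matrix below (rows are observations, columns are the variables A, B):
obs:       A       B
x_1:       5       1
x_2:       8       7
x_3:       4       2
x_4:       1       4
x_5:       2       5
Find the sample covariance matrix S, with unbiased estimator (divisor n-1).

Step 1 — column means:
  mean(A) = (5 + 8 + 4 + 1 + 2) / 5 = 20/5 = 4
  mean(B) = (1 + 7 + 2 + 4 + 5) / 5 = 19/5 = 3.8

Step 2 — sample covariance S[i,j] = (1/(n-1)) · Σ_k (x_{k,i} - mean_i) · (x_{k,j} - mean_j), with n-1 = 4.
  S[A,A] = ((1)·(1) + (4)·(4) + (0)·(0) + (-3)·(-3) + (-2)·(-2)) / 4 = 30/4 = 7.5
  S[A,B] = ((1)·(-2.8) + (4)·(3.2) + (0)·(-1.8) + (-3)·(0.2) + (-2)·(1.2)) / 4 = 7/4 = 1.75
  S[B,B] = ((-2.8)·(-2.8) + (3.2)·(3.2) + (-1.8)·(-1.8) + (0.2)·(0.2) + (1.2)·(1.2)) / 4 = 22.8/4 = 5.7

S is symmetric (S[j,i] = S[i,j]). Assembling:

S = [[7.5, 1.75],
 [1.75, 5.7]]


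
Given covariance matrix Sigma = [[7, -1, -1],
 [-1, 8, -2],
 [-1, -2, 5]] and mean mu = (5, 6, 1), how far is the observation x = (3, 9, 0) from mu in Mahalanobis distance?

Step 1 — centre the observation: (x - mu) = (-2, 3, -1).

Step 2 — invert Sigma (cofactor / det for 3×3, or solve directly):
  Sigma^{-1} = [[0.1532, 0.0298, 0.0426],
 [0.0298, 0.1447, 0.0638],
 [0.0426, 0.0638, 0.234]].

Step 3 — form the quadratic (x - mu)^T · Sigma^{-1} · (x - mu):
  Sigma^{-1} · (x - mu) = (-0.2596, 0.3106, -0.1277).
  (x - mu)^T · [Sigma^{-1} · (x - mu)] = (-2)·(-0.2596) + (3)·(0.3106) + (-1)·(-0.1277) = 1.5787.

Step 4 — take square root: d = √(1.5787) ≈ 1.2565.

d(x, mu) = √(1.5787) ≈ 1.2565


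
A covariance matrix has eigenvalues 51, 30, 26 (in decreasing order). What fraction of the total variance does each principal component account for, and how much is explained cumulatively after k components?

Step 1 — total variance = trace(Sigma) = Σ λ_i = 51 + 30 + 26 = 107.

Step 2 — fraction explained by component i = λ_i / Σ λ:
  PC1: 51/107 = 0.4766
  PC2: 30/107 = 0.2804
  PC3: 26/107 = 0.243

Step 3 — cumulative fraction after k components = (λ_1 + ... + λ_k) / Σ λ:
  k = 1: 51/107 = 0.4766
  k = 2: (51 + 30)/107 = 81/107 = 0.757
  k = 3: (51 + 30 + 26)/107 = 107/107 = 1

Summary (fraction, with percent):

explained: PC1 0.4766 (47.66%), PC2 0.2804 (28.04%), PC3 0.243 (24.3%);  cumulative: 0.4766, 0.757, 1


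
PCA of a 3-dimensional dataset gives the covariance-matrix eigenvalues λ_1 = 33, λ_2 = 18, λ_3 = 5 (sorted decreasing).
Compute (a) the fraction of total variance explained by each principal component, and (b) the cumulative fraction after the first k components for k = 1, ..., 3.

Step 1 — total variance = trace(Sigma) = Σ λ_i = 33 + 18 + 5 = 56.

Step 2 — fraction explained by component i = λ_i / Σ λ:
  PC1: 33/56 = 0.5893
  PC2: 18/56 = 0.3214
  PC3: 5/56 = 0.0893

Step 3 — cumulative fraction after k components = (λ_1 + ... + λ_k) / Σ λ:
  k = 1: 33/56 = 0.5893
  k = 2: (33 + 18)/56 = 51/56 = 0.9107
  k = 3: (33 + 18 + 5)/56 = 56/56 = 1

Summary (fraction, with percent):

explained: PC1 0.5893 (58.93%), PC2 0.3214 (32.14%), PC3 0.0893 (8.93%);  cumulative: 0.5893, 0.9107, 1


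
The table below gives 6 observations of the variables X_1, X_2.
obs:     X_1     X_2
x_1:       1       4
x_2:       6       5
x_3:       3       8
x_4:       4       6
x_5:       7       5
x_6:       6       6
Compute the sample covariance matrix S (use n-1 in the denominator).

Step 1 — column means:
  mean(X_1) = (1 + 6 + 3 + 4 + 7 + 6) / 6 = 27/6 = 4.5
  mean(X_2) = (4 + 5 + 8 + 6 + 5 + 6) / 6 = 34/6 = 5.6667

Step 2 — sample covariance S[i,j] = (1/(n-1)) · Σ_k (x_{k,i} - mean_i) · (x_{k,j} - mean_j), with n-1 = 5.
  S[X_1,X_1] = ((-3.5)·(-3.5) + (1.5)·(1.5) + (-1.5)·(-1.5) + (-0.5)·(-0.5) + (2.5)·(2.5) + (1.5)·(1.5)) / 5 = 25.5/5 = 5.1
  S[X_1,X_2] = ((-3.5)·(-1.6667) + (1.5)·(-0.6667) + (-1.5)·(2.3333) + (-0.5)·(0.3333) + (2.5)·(-0.6667) + (1.5)·(0.3333)) / 5 = 0/5 = 0
  S[X_2,X_2] = ((-1.6667)·(-1.6667) + (-0.6667)·(-0.6667) + (2.3333)·(2.3333) + (0.3333)·(0.3333) + (-0.6667)·(-0.6667) + (0.3333)·(0.3333)) / 5 = 9.3333/5 = 1.8667

S is symmetric (S[j,i] = S[i,j]). Assembling:

S = [[5.1, 0],
 [0, 1.8667]]


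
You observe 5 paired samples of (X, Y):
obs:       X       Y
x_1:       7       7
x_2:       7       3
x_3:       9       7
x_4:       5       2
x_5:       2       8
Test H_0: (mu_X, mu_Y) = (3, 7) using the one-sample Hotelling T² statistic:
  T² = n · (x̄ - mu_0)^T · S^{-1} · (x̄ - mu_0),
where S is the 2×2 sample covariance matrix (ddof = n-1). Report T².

Step 1 — sample mean vector:
  mean(X) = (7 + 7 + 9 + 5 + 2) / 5 = 30/5 = 6
  mean(Y) = (7 + 3 + 7 + 2 + 8) / 5 = 27/5 = 5.4
  x̄ = (6, 5.4),  deviation x̄ - mu_0 = (6, 5.4) - (3, 7) = (3, -1.6).

Step 2 — sample covariance matrix, S[i,j] = (1/(n-1)) · Σ_k (x_{k,i} - mean_i) · (x_{k,j} - mean_j), divisor n-1 = 4:
  S[X,X] = ((1)·(1) + (1)·(1) + (3)·(3) + (-1)·(-1) + (-4)·(-4)) / 4 = 28/4 = 7
  S[X,Y] = ((1)·(1.6) + (1)·(-2.4) + (3)·(1.6) + (-1)·(-3.4) + (-4)·(2.6)) / 4 = -3/4 = -0.75
  S[Y,Y] = ((1.6)·(1.6) + (-2.4)·(-2.4) + (1.6)·(1.6) + (-3.4)·(-3.4) + (2.6)·(2.6)) / 4 = 29.2/4 = 7.3
  S = [[7, -0.75],
 [-0.75, 7.3]].

Step 3 — invert S. det(S) = 7·7.3 - (-0.75)² = 50.5375.
  S^{-1} = (1/det) · [[d, -b], [-b, a]] = [[0.1444, 0.0148],
 [0.0148, 0.1385]].

Step 4 — quadratic form (x̄ - mu_0)^T · S^{-1} · (x̄ - mu_0):
  S^{-1} · (x̄ - mu_0) = (0.4096, -0.1771),
  (x̄ - mu_0)^T · [...] = (3)·(0.4096) + (-1.6)·(-0.1771) = 1.5121.

Step 5 — scale by n: T² = 5 · 1.5121 = 7.5607.

T² ≈ 7.5607


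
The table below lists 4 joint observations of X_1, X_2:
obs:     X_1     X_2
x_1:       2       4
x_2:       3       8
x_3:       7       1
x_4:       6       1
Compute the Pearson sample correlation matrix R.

Step 1 — column means:
  mean(X_1) = (2 + 3 + 7 + 6) / 4 = 18/4 = 4.5
  mean(X_2) = (4 + 8 + 1 + 1) / 4 = 14/4 = 3.5

Step 2 — sample variances and covariances s[i,j] = (1/(n-1)) · Σ_k (x_{k,i} - mean_i) · (x_{k,j} - mean_j), with n-1 = 3:
  s[X_1,X_1] = ((-2.5)·(-2.5) + (-1.5)·(-1.5) + (2.5)·(2.5) + (1.5)·(1.5)) / 3 = 17/3 = 5.6667
  s[X_1,X_2] = ((-2.5)·(0.5) + (-1.5)·(4.5) + (2.5)·(-2.5) + (1.5)·(-2.5)) / 3 = -18/3 = -6
  s[X_2,X_2] = ((0.5)·(0.5) + (4.5)·(4.5) + (-2.5)·(-2.5) + (-2.5)·(-2.5)) / 3 = 33/3 = 11
  Sample standard deviations s_i = √(s[i,i]):
  s(X_1) = √(5.6667) = 2.3805
  s(X_2) = √(11) = 3.3166

Step 3 — r_{ij} = s_{ij} / (s_i · s_j):
  r[X_1,X_1] = 1 (diagonal).
  r[X_1,X_2] = -6 / (2.3805 · 3.3166) = -6 / 7.8951 = -0.76
  r[X_2,X_2] = 1 (diagonal).

R is symmetric with unit diagonal. Assembling:

R = [[1, -0.76],
 [-0.76, 1]]


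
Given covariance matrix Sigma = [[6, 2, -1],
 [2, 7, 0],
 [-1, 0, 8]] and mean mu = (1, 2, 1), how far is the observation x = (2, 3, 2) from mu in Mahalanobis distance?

Step 1 — centre the observation: (x - mu) = (1, 1, 1).

Step 2 — invert Sigma (cofactor / det for 3×3, or solve directly):
  Sigma^{-1} = [[0.1886, -0.0539, 0.0236],
 [-0.0539, 0.1582, -0.0067],
 [0.0236, -0.0067, 0.1279]].

Step 3 — form the quadratic (x - mu)^T · Sigma^{-1} · (x - mu):
  Sigma^{-1} · (x - mu) = (0.1582, 0.0976, 0.1448).
  (x - mu)^T · [Sigma^{-1} · (x - mu)] = (1)·(0.1582) + (1)·(0.0976) + (1)·(0.1448) = 0.4007.

Step 4 — take square root: d = √(0.4007) ≈ 0.633.

d(x, mu) = √(0.4007) ≈ 0.633


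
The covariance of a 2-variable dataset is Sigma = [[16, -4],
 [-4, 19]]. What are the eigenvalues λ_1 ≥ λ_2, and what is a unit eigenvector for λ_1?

Step 1 — characteristic polynomial of 2×2 Sigma:
  det(Sigma - λI) = λ² - trace · λ + det = 0.
  trace = 16 + 19 = 35, det = 16·19 - (-4)² = 288.
Step 2 — discriminant:
  Δ = trace² - 4·det = 1225 - 1152 = 73.
Step 3 — eigenvalues:
  λ = (trace ± √Δ)/2 = (35 ± 8.544)/2,
  λ_1 = 21.772,  λ_2 = 13.228.

Step 4 — unit eigenvector for λ_1: solve (Sigma - λ_1 I)v = 0. First row:
  (16 - 21.772)·v_x + (-4)·v_y = 0, i.e. (-5.772)·v_x + (-4)·v_y = 0,
  so v ∝ (b, λ_1 - a) = (-4, 5.772); multiply by -1 so the first entry is positive: u = (4, -5.772).
  ||u|| = √((4)² + (-5.772)²) = √(49.316) ≈ 7.0225,
  v_1 = u/||u|| ≈ (0.5696, -0.8219) (||v_1|| = 1).

λ_1 = 21.772,  λ_2 = 13.228;  v_1 ≈ (0.5696, -0.8219)


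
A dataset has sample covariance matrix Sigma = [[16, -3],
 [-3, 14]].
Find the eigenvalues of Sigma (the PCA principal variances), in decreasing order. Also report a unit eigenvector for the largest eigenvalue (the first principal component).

Step 1 — characteristic polynomial of 2×2 Sigma:
  det(Sigma - λI) = λ² - trace · λ + det = 0.
  trace = 16 + 14 = 30, det = 16·14 - (-3)² = 215.
Step 2 — discriminant:
  Δ = trace² - 4·det = 900 - 860 = 40.
Step 3 — eigenvalues:
  λ = (trace ± √Δ)/2 = (30 ± 6.3246)/2,
  λ_1 = 18.1623,  λ_2 = 11.8377.

Step 4 — unit eigenvector for λ_1: solve (Sigma - λ_1 I)v = 0. First row:
  (16 - 18.1623)·v_x + (-3)·v_y = 0, i.e. (-2.1623)·v_x + (-3)·v_y = 0,
  so v ∝ (b, λ_1 - a) = (-3, 2.1623); multiply by -1 so the first entry is positive: u = (3, -2.1623).
  ||u|| = √((3)² + (-2.1623)²) = √(13.6754) ≈ 3.698,
  v_1 = u/||u|| ≈ (0.8112, -0.5847) (||v_1|| = 1).

λ_1 = 18.1623,  λ_2 = 11.8377;  v_1 ≈ (0.8112, -0.5847)


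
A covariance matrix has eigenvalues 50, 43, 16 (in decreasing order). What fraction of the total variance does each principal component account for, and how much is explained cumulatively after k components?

Step 1 — total variance = trace(Sigma) = Σ λ_i = 50 + 43 + 16 = 109.

Step 2 — fraction explained by component i = λ_i / Σ λ:
  PC1: 50/109 = 0.4587
  PC2: 43/109 = 0.3945
  PC3: 16/109 = 0.1468

Step 3 — cumulative fraction after k components = (λ_1 + ... + λ_k) / Σ λ:
  k = 1: 50/109 = 0.4587
  k = 2: (50 + 43)/109 = 93/109 = 0.8532
  k = 3: (50 + 43 + 16)/109 = 109/109 = 1

Summary (fraction, with percent):

explained: PC1 0.4587 (45.87%), PC2 0.3945 (39.45%), PC3 0.1468 (14.68%);  cumulative: 0.4587, 0.8532, 1


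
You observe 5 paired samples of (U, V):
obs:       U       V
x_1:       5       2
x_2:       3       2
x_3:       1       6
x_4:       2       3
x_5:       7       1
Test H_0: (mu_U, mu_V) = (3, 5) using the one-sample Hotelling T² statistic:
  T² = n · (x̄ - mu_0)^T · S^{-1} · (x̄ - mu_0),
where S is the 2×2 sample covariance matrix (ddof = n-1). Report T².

Step 1 — sample mean vector:
  mean(U) = (5 + 3 + 1 + 2 + 7) / 5 = 18/5 = 3.6
  mean(V) = (2 + 2 + 6 + 3 + 1) / 5 = 14/5 = 2.8
  x̄ = (3.6, 2.8),  deviation x̄ - mu_0 = (3.6, 2.8) - (3, 5) = (0.6, -2.2).

Step 2 — sample covariance matrix, S[i,j] = (1/(n-1)) · Σ_k (x_{k,i} - mean_i) · (x_{k,j} - mean_j), divisor n-1 = 4:
  S[U,U] = ((1.4)·(1.4) + (-0.6)·(-0.6) + (-2.6)·(-2.6) + (-1.6)·(-1.6) + (3.4)·(3.4)) / 4 = 23.2/4 = 5.8
  S[U,V] = ((1.4)·(-0.8) + (-0.6)·(-0.8) + (-2.6)·(3.2) + (-1.6)·(0.2) + (3.4)·(-1.8)) / 4 = -15.4/4 = -3.85
  S[V,V] = ((-0.8)·(-0.8) + (-0.8)·(-0.8) + (3.2)·(3.2) + (0.2)·(0.2) + (-1.8)·(-1.8)) / 4 = 14.8/4 = 3.7
  S = [[5.8, -3.85],
 [-3.85, 3.7]].

Step 3 — invert S. det(S) = 5.8·3.7 - (-3.85)² = 6.6375.
  S^{-1} = (1/det) · [[d, -b], [-b, a]] = [[0.5574, 0.58],
 [0.58, 0.8738]].

Step 4 — quadratic form (x̄ - mu_0)^T · S^{-1} · (x̄ - mu_0):
  S^{-1} · (x̄ - mu_0) = (-0.9416, -1.5744),
  (x̄ - mu_0)^T · [...] = (0.6)·(-0.9416) + (-2.2)·(-1.5744) = 2.8987.

Step 5 — scale by n: T² = 5 · 2.8987 = 14.4934.

T² ≈ 14.4934


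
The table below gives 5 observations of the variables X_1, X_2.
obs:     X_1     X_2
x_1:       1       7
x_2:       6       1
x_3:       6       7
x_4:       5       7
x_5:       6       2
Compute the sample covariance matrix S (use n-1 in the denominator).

Step 1 — column means:
  mean(X_1) = (1 + 6 + 6 + 5 + 6) / 5 = 24/5 = 4.8
  mean(X_2) = (7 + 1 + 7 + 7 + 2) / 5 = 24/5 = 4.8

Step 2 — sample covariance S[i,j] = (1/(n-1)) · Σ_k (x_{k,i} - mean_i) · (x_{k,j} - mean_j), with n-1 = 4.
  S[X_1,X_1] = ((-3.8)·(-3.8) + (1.2)·(1.2) + (1.2)·(1.2) + (0.2)·(0.2) + (1.2)·(1.2)) / 4 = 18.8/4 = 4.7
  S[X_1,X_2] = ((-3.8)·(2.2) + (1.2)·(-3.8) + (1.2)·(2.2) + (0.2)·(2.2) + (1.2)·(-2.8)) / 4 = -13.2/4 = -3.3
  S[X_2,X_2] = ((2.2)·(2.2) + (-3.8)·(-3.8) + (2.2)·(2.2) + (2.2)·(2.2) + (-2.8)·(-2.8)) / 4 = 36.8/4 = 9.2

S is symmetric (S[j,i] = S[i,j]). Assembling:

S = [[4.7, -3.3],
 [-3.3, 9.2]]


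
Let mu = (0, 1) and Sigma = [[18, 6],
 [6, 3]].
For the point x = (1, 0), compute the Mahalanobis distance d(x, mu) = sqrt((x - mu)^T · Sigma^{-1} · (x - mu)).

Step 1 — centre the observation: (x - mu) = (1, -1).

Step 2 — invert Sigma. det(Sigma) = 18·3 - (6)² = 18.
  Sigma^{-1} = (1/det) · [[d, -b], [-b, a]] = [[0.1667, -0.3333],
 [-0.3333, 1]].

Step 3 — form the quadratic (x - mu)^T · Sigma^{-1} · (x - mu):
  Sigma^{-1} · (x - mu) = (0.5, -1.3333).
  (x - mu)^T · [Sigma^{-1} · (x - mu)] = (1)·(0.5) + (-1)·(-1.3333) = 1.8333.

Step 4 — take square root: d = √(1.8333) ≈ 1.354.

d(x, mu) = √(1.8333) ≈ 1.354


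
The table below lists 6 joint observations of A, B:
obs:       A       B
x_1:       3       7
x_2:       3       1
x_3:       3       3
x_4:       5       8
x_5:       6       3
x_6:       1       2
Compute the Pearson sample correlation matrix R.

Step 1 — column means:
  mean(A) = (3 + 3 + 3 + 5 + 6 + 1) / 6 = 21/6 = 3.5
  mean(B) = (7 + 1 + 3 + 8 + 3 + 2) / 6 = 24/6 = 4

Step 2 — sample variances and covariances s[i,j] = (1/(n-1)) · Σ_k (x_{k,i} - mean_i) · (x_{k,j} - mean_j), with n-1 = 5:
  s[A,A] = ((-0.5)·(-0.5) + (-0.5)·(-0.5) + (-0.5)·(-0.5) + (1.5)·(1.5) + (2.5)·(2.5) + (-2.5)·(-2.5)) / 5 = 15.5/5 = 3.1
  s[A,B] = ((-0.5)·(3) + (-0.5)·(-3) + (-0.5)·(-1) + (1.5)·(4) + (2.5)·(-1) + (-2.5)·(-2)) / 5 = 9/5 = 1.8
  s[B,B] = ((3)·(3) + (-3)·(-3) + (-1)·(-1) + (4)·(4) + (-1)·(-1) + (-2)·(-2)) / 5 = 40/5 = 8
  Sample standard deviations s_i = √(s[i,i]):
  s(A) = √(3.1) = 1.7607
  s(B) = √(8) = 2.8284

Step 3 — r_{ij} = s_{ij} / (s_i · s_j):
  r[A,A] = 1 (diagonal).
  r[A,B] = 1.8 / (1.7607 · 2.8284) = 1.8 / 4.98 = 0.3614
  r[B,B] = 1 (diagonal).

R is symmetric with unit diagonal. Assembling:

R = [[1, 0.3614],
 [0.3614, 1]]


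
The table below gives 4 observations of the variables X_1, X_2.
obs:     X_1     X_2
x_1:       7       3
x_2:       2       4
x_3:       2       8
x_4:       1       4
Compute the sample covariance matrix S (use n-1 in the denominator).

Step 1 — column means:
  mean(X_1) = (7 + 2 + 2 + 1) / 4 = 12/4 = 3
  mean(X_2) = (3 + 4 + 8 + 4) / 4 = 19/4 = 4.75

Step 2 — sample covariance S[i,j] = (1/(n-1)) · Σ_k (x_{k,i} - mean_i) · (x_{k,j} - mean_j), with n-1 = 3.
  S[X_1,X_1] = ((4)·(4) + (-1)·(-1) + (-1)·(-1) + (-2)·(-2)) / 3 = 22/3 = 7.3333
  S[X_1,X_2] = ((4)·(-1.75) + (-1)·(-0.75) + (-1)·(3.25) + (-2)·(-0.75)) / 3 = -8/3 = -2.6667
  S[X_2,X_2] = ((-1.75)·(-1.75) + (-0.75)·(-0.75) + (3.25)·(3.25) + (-0.75)·(-0.75)) / 3 = 14.75/3 = 4.9167

S is symmetric (S[j,i] = S[i,j]). Assembling:

S = [[7.3333, -2.6667],
 [-2.6667, 4.9167]]


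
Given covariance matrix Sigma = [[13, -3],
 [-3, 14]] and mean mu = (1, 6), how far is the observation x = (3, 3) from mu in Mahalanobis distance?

Step 1 — centre the observation: (x - mu) = (2, -3).

Step 2 — invert Sigma. det(Sigma) = 13·14 - (-3)² = 173.
  Sigma^{-1} = (1/det) · [[d, -b], [-b, a]] = [[0.0809, 0.0173],
 [0.0173, 0.0751]].

Step 3 — form the quadratic (x - mu)^T · Sigma^{-1} · (x - mu):
  Sigma^{-1} · (x - mu) = (0.1098, -0.1908).
  (x - mu)^T · [Sigma^{-1} · (x - mu)] = (2)·(0.1098) + (-3)·(-0.1908) = 0.7919.

Step 4 — take square root: d = √(0.7919) ≈ 0.8899.

d(x, mu) = √(0.7919) ≈ 0.8899


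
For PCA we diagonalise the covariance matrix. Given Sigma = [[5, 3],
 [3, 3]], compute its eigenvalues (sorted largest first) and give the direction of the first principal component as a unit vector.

Step 1 — characteristic polynomial of 2×2 Sigma:
  det(Sigma - λI) = λ² - trace · λ + det = 0.
  trace = 5 + 3 = 8, det = 5·3 - (3)² = 6.
Step 2 — discriminant:
  Δ = trace² - 4·det = 64 - 24 = 40.
Step 3 — eigenvalues:
  λ = (trace ± √Δ)/2 = (8 ± 6.3246)/2,
  λ_1 = 7.1623,  λ_2 = 0.8377.

Step 4 — unit eigenvector for λ_1: solve (Sigma - λ_1 I)v = 0. First row:
  (5 - 7.1623)·v_x + (3)·v_y = 0, i.e. (-2.1623)·v_x + (3)·v_y = 0,
  so v ∝ (b, λ_1 - a) = (3, 2.1623) = u.
  ||u|| = √((3)² + (2.1623)²) = √(13.6754) ≈ 3.698,
  v_1 = u/||u|| ≈ (0.8112, 0.5847) (||v_1|| = 1).

λ_1 = 7.1623,  λ_2 = 0.8377;  v_1 ≈ (0.8112, 0.5847)


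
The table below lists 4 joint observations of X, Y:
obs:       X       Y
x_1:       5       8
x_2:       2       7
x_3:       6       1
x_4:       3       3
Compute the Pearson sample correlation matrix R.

Step 1 — column means:
  mean(X) = (5 + 2 + 6 + 3) / 4 = 16/4 = 4
  mean(Y) = (8 + 7 + 1 + 3) / 4 = 19/4 = 4.75

Step 2 — sample variances and covariances s[i,j] = (1/(n-1)) · Σ_k (x_{k,i} - mean_i) · (x_{k,j} - mean_j), with n-1 = 3:
  s[X,X] = ((1)·(1) + (-2)·(-2) + (2)·(2) + (-1)·(-1)) / 3 = 10/3 = 3.3333
  s[X,Y] = ((1)·(3.25) + (-2)·(2.25) + (2)·(-3.75) + (-1)·(-1.75)) / 3 = -7/3 = -2.3333
  s[Y,Y] = ((3.25)·(3.25) + (2.25)·(2.25) + (-3.75)·(-3.75) + (-1.75)·(-1.75)) / 3 = 32.75/3 = 10.9167
  Sample standard deviations s_i = √(s[i,i]):
  s(X) = √(3.3333) = 1.8257
  s(Y) = √(10.9167) = 3.304

Step 3 — r_{ij} = s_{ij} / (s_i · s_j):
  r[X,X] = 1 (diagonal).
  r[X,Y] = -2.3333 / (1.8257 · 3.304) = -2.3333 / 6.0323 = -0.3868
  r[Y,Y] = 1 (diagonal).

R is symmetric with unit diagonal. Assembling:

R = [[1, -0.3868],
 [-0.3868, 1]]


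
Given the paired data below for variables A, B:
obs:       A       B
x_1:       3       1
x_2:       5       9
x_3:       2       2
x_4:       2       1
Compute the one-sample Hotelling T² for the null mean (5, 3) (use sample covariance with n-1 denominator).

Step 1 — sample mean vector:
  mean(A) = (3 + 5 + 2 + 2) / 4 = 12/4 = 3
  mean(B) = (1 + 9 + 2 + 1) / 4 = 13/4 = 3.25
  x̄ = (3, 3.25),  deviation x̄ - mu_0 = (3, 3.25) - (5, 3) = (-2, 0.25).

Step 2 — sample covariance matrix, S[i,j] = (1/(n-1)) · Σ_k (x_{k,i} - mean_i) · (x_{k,j} - mean_j), divisor n-1 = 3:
  S[A,A] = ((0)·(0) + (2)·(2) + (-1)·(-1) + (-1)·(-1)) / 3 = 6/3 = 2
  S[A,B] = ((0)·(-2.25) + (2)·(5.75) + (-1)·(-1.25) + (-1)·(-2.25)) / 3 = 15/3 = 5
  S[B,B] = ((-2.25)·(-2.25) + (5.75)·(5.75) + (-1.25)·(-1.25) + (-2.25)·(-2.25)) / 3 = 44.75/3 = 14.9167
  S = [[2, 5],
 [5, 14.9167]].

Step 3 — invert S. det(S) = 2·14.9167 - (5)² = 4.8333.
  S^{-1} = (1/det) · [[d, -b], [-b, a]] = [[3.0862, -1.0345],
 [-1.0345, 0.4138]].

Step 4 — quadratic form (x̄ - mu_0)^T · S^{-1} · (x̄ - mu_0):
  S^{-1} · (x̄ - mu_0) = (-6.431, 2.1724),
  (x̄ - mu_0)^T · [...] = (-2)·(-6.431) + (0.25)·(2.1724) = 13.4052.

Step 5 — scale by n: T² = 4 · 13.4052 = 53.6207.

T² ≈ 53.6207


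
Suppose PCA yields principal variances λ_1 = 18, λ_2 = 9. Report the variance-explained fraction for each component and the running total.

Step 1 — total variance = trace(Sigma) = Σ λ_i = 18 + 9 = 27.

Step 2 — fraction explained by component i = λ_i / Σ λ:
  PC1: 18/27 = 0.6667
  PC2: 9/27 = 0.3333

Step 3 — cumulative fraction after k components = (λ_1 + ... + λ_k) / Σ λ:
  k = 1: 18/27 = 0.6667
  k = 2: (18 + 9)/27 = 27/27 = 1

Summary (fraction, with percent):

explained: PC1 0.6667 (66.67%), PC2 0.3333 (33.33%);  cumulative: 0.6667, 1


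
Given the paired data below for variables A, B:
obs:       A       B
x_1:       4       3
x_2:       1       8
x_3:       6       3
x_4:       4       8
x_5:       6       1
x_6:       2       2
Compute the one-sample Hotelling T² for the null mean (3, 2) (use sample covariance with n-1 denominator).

Step 1 — sample mean vector:
  mean(A) = (4 + 1 + 6 + 4 + 6 + 2) / 6 = 23/6 = 3.8333
  mean(B) = (3 + 8 + 3 + 8 + 1 + 2) / 6 = 25/6 = 4.1667
  x̄ = (3.8333, 4.1667),  deviation x̄ - mu_0 = (3.8333, 4.1667) - (3, 2) = (0.8333, 2.1667).

Step 2 — sample covariance matrix, S[i,j] = (1/(n-1)) · Σ_k (x_{k,i} - mean_i) · (x_{k,j} - mean_j), divisor n-1 = 5:
  S[A,A] = ((0.1667)·(0.1667) + (-2.8333)·(-2.8333) + (2.1667)·(2.1667) + (0.1667)·(0.1667) + (2.1667)·(2.1667) + (-1.8333)·(-1.8333)) / 5 = 20.8333/5 = 4.1667
  S[A,B] = ((0.1667)·(-1.1667) + (-2.8333)·(3.8333) + (2.1667)·(-1.1667) + (0.1667)·(3.8333) + (2.1667)·(-3.1667) + (-1.8333)·(-2.1667)) / 5 = -15.8333/5 = -3.1667
  S[B,B] = ((-1.1667)·(-1.1667) + (3.8333)·(3.8333) + (-1.1667)·(-1.1667) + (3.8333)·(3.8333) + (-3.1667)·(-3.1667) + (-2.1667)·(-2.1667)) / 5 = 46.8333/5 = 9.3667
  S = [[4.1667, -3.1667],
 [-3.1667, 9.3667]].

Step 3 — invert S. det(S) = 4.1667·9.3667 - (-3.1667)² = 29.
  S^{-1} = (1/det) · [[d, -b], [-b, a]] = [[0.323, 0.1092],
 [0.1092, 0.1437]].

Step 4 — quadratic form (x̄ - mu_0)^T · S^{-1} · (x̄ - mu_0):
  S^{-1} · (x̄ - mu_0) = (0.5057, 0.4023),
  (x̄ - mu_0)^T · [...] = (0.8333)·(0.5057) + (2.1667)·(0.4023) = 1.2931.

Step 5 — scale by n: T² = 6 · 1.2931 = 7.7586.

T² ≈ 7.7586


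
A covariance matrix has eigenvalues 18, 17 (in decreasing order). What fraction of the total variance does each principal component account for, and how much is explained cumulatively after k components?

Step 1 — total variance = trace(Sigma) = Σ λ_i = 18 + 17 = 35.

Step 2 — fraction explained by component i = λ_i / Σ λ:
  PC1: 18/35 = 0.5143
  PC2: 17/35 = 0.4857

Step 3 — cumulative fraction after k components = (λ_1 + ... + λ_k) / Σ λ:
  k = 1: 18/35 = 0.5143
  k = 2: (18 + 17)/35 = 35/35 = 1

Summary (fraction, with percent):

explained: PC1 0.5143 (51.43%), PC2 0.4857 (48.57%);  cumulative: 0.5143, 1


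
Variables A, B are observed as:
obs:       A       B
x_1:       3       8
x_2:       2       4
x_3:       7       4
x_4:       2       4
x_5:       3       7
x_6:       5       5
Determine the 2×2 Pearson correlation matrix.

Step 1 — column means:
  mean(A) = (3 + 2 + 7 + 2 + 3 + 5) / 6 = 22/6 = 3.6667
  mean(B) = (8 + 4 + 4 + 4 + 7 + 5) / 6 = 32/6 = 5.3333

Step 2 — sample variances and covariances s[i,j] = (1/(n-1)) · Σ_k (x_{k,i} - mean_i) · (x_{k,j} - mean_j), with n-1 = 5:
  s[A,A] = ((-0.6667)·(-0.6667) + (-1.6667)·(-1.6667) + (3.3333)·(3.3333) + (-1.6667)·(-1.6667) + (-0.6667)·(-0.6667) + (1.3333)·(1.3333)) / 5 = 19.3333/5 = 3.8667
  s[A,B] = ((-0.6667)·(2.6667) + (-1.6667)·(-1.3333) + (3.3333)·(-1.3333) + (-1.6667)·(-1.3333) + (-0.6667)·(1.6667) + (1.3333)·(-0.3333)) / 5 = -3.3333/5 = -0.6667
  s[B,B] = ((2.6667)·(2.6667) + (-1.3333)·(-1.3333) + (-1.3333)·(-1.3333) + (-1.3333)·(-1.3333) + (1.6667)·(1.6667) + (-0.3333)·(-0.3333)) / 5 = 15.3333/5 = 3.0667
  Sample standard deviations s_i = √(s[i,i]):
  s(A) = √(3.8667) = 1.9664
  s(B) = √(3.0667) = 1.7512

Step 3 — r_{ij} = s_{ij} / (s_i · s_j):
  r[A,A] = 1 (diagonal).
  r[A,B] = -0.6667 / (1.9664 · 1.7512) = -0.6667 / 3.4435 = -0.1936
  r[B,B] = 1 (diagonal).

R is symmetric with unit diagonal. Assembling:

R = [[1, -0.1936],
 [-0.1936, 1]]


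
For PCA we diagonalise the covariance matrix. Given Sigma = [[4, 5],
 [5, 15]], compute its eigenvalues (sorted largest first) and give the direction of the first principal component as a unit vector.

Step 1 — characteristic polynomial of 2×2 Sigma:
  det(Sigma - λI) = λ² - trace · λ + det = 0.
  trace = 4 + 15 = 19, det = 4·15 - (5)² = 35.
Step 2 — discriminant:
  Δ = trace² - 4·det = 361 - 140 = 221.
Step 3 — eigenvalues:
  λ = (trace ± √Δ)/2 = (19 ± 14.8661)/2,
  λ_1 = 16.933,  λ_2 = 2.067.

Step 4 — unit eigenvector for λ_1: solve (Sigma - λ_1 I)v = 0. First row:
  (4 - 16.933)·v_x + (5)·v_y = 0, i.e. (-12.933)·v_x + (5)·v_y = 0,
  so v ∝ (b, λ_1 - a) = (5, 12.933) = u.
  ||u|| = √((5)² + (12.933)²) = √(192.2634) ≈ 13.8659,
  v_1 = u/||u|| ≈ (0.3606, 0.9327) (||v_1|| = 1).

λ_1 = 16.933,  λ_2 = 2.067;  v_1 ≈ (0.3606, 0.9327)


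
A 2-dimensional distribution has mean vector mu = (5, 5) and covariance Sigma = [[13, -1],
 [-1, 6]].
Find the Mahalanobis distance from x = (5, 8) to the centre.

Step 1 — centre the observation: (x - mu) = (0, 3).

Step 2 — invert Sigma. det(Sigma) = 13·6 - (-1)² = 77.
  Sigma^{-1} = (1/det) · [[d, -b], [-b, a]] = [[0.0779, 0.013],
 [0.013, 0.1688]].

Step 3 — form the quadratic (x - mu)^T · Sigma^{-1} · (x - mu):
  Sigma^{-1} · (x - mu) = (0.039, 0.5065).
  (x - mu)^T · [Sigma^{-1} · (x - mu)] = (0)·(0.039) + (3)·(0.5065) = 1.5195.

Step 4 — take square root: d = √(1.5195) ≈ 1.2327.

d(x, mu) = √(1.5195) ≈ 1.2327


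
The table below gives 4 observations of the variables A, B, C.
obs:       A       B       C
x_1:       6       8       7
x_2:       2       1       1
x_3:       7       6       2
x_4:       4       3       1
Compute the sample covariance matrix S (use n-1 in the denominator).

Step 1 — column means:
  mean(A) = (6 + 2 + 7 + 4) / 4 = 19/4 = 4.75
  mean(B) = (8 + 1 + 6 + 3) / 4 = 18/4 = 4.5
  mean(C) = (7 + 1 + 2 + 1) / 4 = 11/4 = 2.75

Step 2 — sample covariance S[i,j] = (1/(n-1)) · Σ_k (x_{k,i} - mean_i) · (x_{k,j} - mean_j), with n-1 = 3.
  S[A,A] = ((1.25)·(1.25) + (-2.75)·(-2.75) + (2.25)·(2.25) + (-0.75)·(-0.75)) / 3 = 14.75/3 = 4.9167
  S[A,B] = ((1.25)·(3.5) + (-2.75)·(-3.5) + (2.25)·(1.5) + (-0.75)·(-1.5)) / 3 = 18.5/3 = 6.1667
  S[A,C] = ((1.25)·(4.25) + (-2.75)·(-1.75) + (2.25)·(-0.75) + (-0.75)·(-1.75)) / 3 = 9.75/3 = 3.25
  S[B,B] = ((3.5)·(3.5) + (-3.5)·(-3.5) + (1.5)·(1.5) + (-1.5)·(-1.5)) / 3 = 29/3 = 9.6667
  S[B,C] = ((3.5)·(4.25) + (-3.5)·(-1.75) + (1.5)·(-0.75) + (-1.5)·(-1.75)) / 3 = 22.5/3 = 7.5
  S[C,C] = ((4.25)·(4.25) + (-1.75)·(-1.75) + (-0.75)·(-0.75) + (-1.75)·(-1.75)) / 3 = 24.75/3 = 8.25

S is symmetric (S[j,i] = S[i,j]). Assembling:

S = [[4.9167, 6.1667, 3.25],
 [6.1667, 9.6667, 7.5],
 [3.25, 7.5, 8.25]]


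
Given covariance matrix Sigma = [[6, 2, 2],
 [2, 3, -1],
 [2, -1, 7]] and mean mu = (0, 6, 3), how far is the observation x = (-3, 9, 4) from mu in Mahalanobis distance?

Step 1 — centre the observation: (x - mu) = (-3, 3, 1).

Step 2 — invert Sigma (cofactor / det for 3×3, or solve directly):
  Sigma^{-1} = [[0.2778, -0.2222, -0.1111],
 [-0.2222, 0.5278, 0.1389],
 [-0.1111, 0.1389, 0.1944]].

Step 3 — form the quadratic (x - mu)^T · Sigma^{-1} · (x - mu):
  Sigma^{-1} · (x - mu) = (-1.6111, 2.3889, 0.9444).
  (x - mu)^T · [Sigma^{-1} · (x - mu)] = (-3)·(-1.6111) + (3)·(2.3889) + (1)·(0.9444) = 12.9444.

Step 4 — take square root: d = √(12.9444) ≈ 3.5978.

d(x, mu) = √(12.9444) ≈ 3.5978


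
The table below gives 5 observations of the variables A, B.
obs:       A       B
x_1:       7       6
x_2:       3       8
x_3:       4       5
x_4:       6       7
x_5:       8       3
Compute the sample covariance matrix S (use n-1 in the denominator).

Step 1 — column means:
  mean(A) = (7 + 3 + 4 + 6 + 8) / 5 = 28/5 = 5.6
  mean(B) = (6 + 8 + 5 + 7 + 3) / 5 = 29/5 = 5.8

Step 2 — sample covariance S[i,j] = (1/(n-1)) · Σ_k (x_{k,i} - mean_i) · (x_{k,j} - mean_j), with n-1 = 4.
  S[A,A] = ((1.4)·(1.4) + (-2.6)·(-2.6) + (-1.6)·(-1.6) + (0.4)·(0.4) + (2.4)·(2.4)) / 4 = 17.2/4 = 4.3
  S[A,B] = ((1.4)·(0.2) + (-2.6)·(2.2) + (-1.6)·(-0.8) + (0.4)·(1.2) + (2.4)·(-2.8)) / 4 = -10.4/4 = -2.6
  S[B,B] = ((0.2)·(0.2) + (2.2)·(2.2) + (-0.8)·(-0.8) + (1.2)·(1.2) + (-2.8)·(-2.8)) / 4 = 14.8/4 = 3.7

S is symmetric (S[j,i] = S[i,j]). Assembling:

S = [[4.3, -2.6],
 [-2.6, 3.7]]


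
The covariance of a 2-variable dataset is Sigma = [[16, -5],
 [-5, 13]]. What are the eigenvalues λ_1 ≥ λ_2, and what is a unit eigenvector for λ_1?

Step 1 — characteristic polynomial of 2×2 Sigma:
  det(Sigma - λI) = λ² - trace · λ + det = 0.
  trace = 16 + 13 = 29, det = 16·13 - (-5)² = 183.
Step 2 — discriminant:
  Δ = trace² - 4·det = 841 - 732 = 109.
Step 3 — eigenvalues:
  λ = (trace ± √Δ)/2 = (29 ± 10.4403)/2,
  λ_1 = 19.7202,  λ_2 = 9.2798.

Step 4 — unit eigenvector for λ_1: solve (Sigma - λ_1 I)v = 0. First row:
  (16 - 19.7202)·v_x + (-5)·v_y = 0, i.e. (-3.7202)·v_x + (-5)·v_y = 0,
  so v ∝ (b, λ_1 - a) = (-5, 3.7202); multiply by -1 so the first entry is positive: u = (5, -3.7202).
  ||u|| = √((5)² + (-3.7202)²) = √(38.8395) ≈ 6.2321,
  v_1 = u/||u|| ≈ (0.8023, -0.5969) (||v_1|| = 1).

λ_1 = 19.7202,  λ_2 = 9.2798;  v_1 ≈ (0.8023, -0.5969)
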